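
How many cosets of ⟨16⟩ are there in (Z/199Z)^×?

2

Since 16 ∈ (Z/199Z)^×, its order divides φ(199) = 199 − 1 = 198 = 2 · 3^2 · 11.
Divisors of 198: 1, 2, 3, 6, 9, 11, 18, 22, 33, 66, 99, 198.
Test each divisor d:
16^1 ≡ 16 (mod 199)
16^2 ≡ 57 (mod 199)
16^3 ≡ 116 (mod 199)
16^6 ≡ 123 (mod 199)
16^9 ≡ 139 (mod 199)
16^11 ≡ 162 (mod 199)
16^18 ≡ 18 (mod 199)
16^22 ≡ 175 (mod 199)
16^33 ≡ 92 (mod 199)
16^66 ≡ 106 (mod 199)
16^99 ≡ 1 (mod 199) ✓
The order of 16 is 99, so the subgroup it generates has 99 elements.
The index is φ(199) / ord(16) = 198 / 99 = 2.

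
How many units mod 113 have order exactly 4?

2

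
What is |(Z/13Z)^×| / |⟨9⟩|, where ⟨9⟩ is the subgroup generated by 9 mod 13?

4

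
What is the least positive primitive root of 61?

2

φ(61) = 61 − 1 = 60 = 2^2 · 3 · 5.
g is a primitive root iff g^(60/q) ≢ 1 (mod 61) for each prime q ∈ {2, 3, 5}.
g = 2: 2^30 ≡ 60; 2^20 ≡ 47; 2^12 ≡ 9 — none is 1, so 2 is a primitive root.
So 2 is the smallest generator of (Z/61Z)^×.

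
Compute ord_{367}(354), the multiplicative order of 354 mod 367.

366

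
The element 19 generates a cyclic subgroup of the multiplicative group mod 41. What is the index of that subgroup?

Since 19 ∈ (Z/41Z)^×, its order divides φ(41) = 41 − 1 = 40 = 2^3 · 5.
Divisors of 40: 1, 2, 4, 5, 8, 10, 20, 40.
Evaluate successive powers at the divisors of 40:
19^1 ≡ 19 (mod 41)
19^2 ≡ 33 (mod 41)
19^4 ≡ 23 (mod 41)
19^5 ≡ 27 (mod 41)
19^8 ≡ 37 (mod 41)
19^10 ≡ 32 (mod 41)
19^20 ≡ 40 (mod 41)
19^40 ≡ 1 (mod 41) ✓
So ord_41(19) = 40, hence |⟨19⟩| = 40.
[(Z/41Z)^× : ⟨19⟩] = 40/40 = 1.

1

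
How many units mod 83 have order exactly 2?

φ(83) = 83 − 1 = 82 = 2 · 41.
In a cyclic group of order 82, there are φ(d) elements of order d for each divisor d of 82, and zero for non-divisors.
2 | 82, and φ(2) = 2 − 1 = 1.

1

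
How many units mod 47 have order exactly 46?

φ(47) = 47 − 1 = 46 = 2 · 23.
Since (Z/47Z)^× is cyclic of order 46, the number of elements of order d is φ(d) when d | 46 and 0 otherwise.
46 = 2 · 23 divides 46, and φ(46) = 22.

22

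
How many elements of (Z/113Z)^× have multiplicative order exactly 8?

4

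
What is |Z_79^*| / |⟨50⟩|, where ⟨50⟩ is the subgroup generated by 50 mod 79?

Since 50 ∈ (Z/79Z)^×, its order divides φ(79) = 79 − 1 = 78 = 2 · 3 · 13.
Divisors of 78: 1, 2, 3, 6, 13, 26, 39, 78.
Evaluate successive powers at the divisors of 78:
50^1 ≡ 50 (mod 79)
50^2 ≡ 51 (mod 79)
50^3 ≡ 22 (mod 79)
50^6 ≡ 10 (mod 79)
50^13 ≡ 23 (mod 79)
50^26 ≡ 55 (mod 79)
50^39 ≡ 1 (mod 79) ✓
The order of 50 is 39, so the subgroup it generates has 39 elements.
[(Z/79Z)^× : ⟨50⟩] = 78/39 = 2.

2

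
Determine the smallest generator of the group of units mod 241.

7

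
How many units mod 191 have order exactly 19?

18

φ(191) = 191 − 1 = 190 = 2 · 5 · 19.
Since (Z/191Z)^× is cyclic of order 190, the number of elements of order d is φ(d) when d | 190 and 0 otherwise.
19 | 190, and φ(19) = 19 − 1 = 18.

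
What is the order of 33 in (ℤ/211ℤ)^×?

Since 33 ∈ (Z/211Z)^×, its order divides φ(211) = 211 − 1 = 210 = 2 · 3 · 5 · 7.
Divisors of 210: 1, 2, 3, 5, 6, 7, 10, 14, 15, 21, 30, 35, 42, 70, 105, 210.
Test each divisor d:
33^1 ≡ 33
33^2 ≡ 34
33^3 ≡ 67
33^5 ≡ 168
33^6 ≡ 58
33^7 ≡ 15
33^10 ≡ 161
33^14 ≡ 14
33^15 ≡ 40
33^21 ≡ 210
33^30 ≡ 123
33^35 ≡ 197
33^42 ≡ 1
So ord_211(33) = 42.

42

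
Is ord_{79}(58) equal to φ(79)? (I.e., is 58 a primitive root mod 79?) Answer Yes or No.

φ(79) = 79 − 1 = 78 = 2 · 3 · 13.
It suffices to check that the order of 58 is not a proper divisor of 78: compute 58^(78/q) for q ∈ {2, 3, 13}.
58^39 ≡ 78 (mod 79)  [q = 2: ≢ 1 ✓]
58^26 ≡ 1 (mod 79)  [q = 3: ≡ 1 ✗]
58^6 ≡ 8 (mod 79)  [q = 13: ≢ 1 ✓]
Since 58^26 ≡ 1, the order of 58 divides 26 < 78, so 58 is not a primitive root.

No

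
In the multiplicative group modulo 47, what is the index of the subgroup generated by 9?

The order of 9 must divide φ(47) = 47 − 1 = 46 = 2 · 23.
Divisors of 46: 1, 2, 23, 46.
Evaluate successive powers at the divisors of 46:
9^1 ≡ 9 (mod 47)
9^2 ≡ 34 (mod 47)
9^23 ≡ 1 (mod 47) ✓
The order of 9 is 23, so the subgroup it generates has 23 elements.
[(Z/47Z)^× : ⟨9⟩] = 46/23 = 2.

2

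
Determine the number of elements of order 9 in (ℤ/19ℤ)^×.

6

φ(19) = 19 − 1 = 18 = 2 · 3^2.
In a cyclic group of order 18, there are φ(d) elements of order d for each divisor d of 18, and zero for non-divisors.
9 = 3^2 divides 18, and φ(9) = 6.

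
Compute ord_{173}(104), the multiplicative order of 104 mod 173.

172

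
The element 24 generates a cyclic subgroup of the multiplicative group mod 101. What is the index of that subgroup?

4

By Lagrange's theorem, ord_101(24) divides φ(101) = 101 − 1 = 100 = 2^2 · 5^2.
Divisors of 100: 1, 2, 4, 5, 10, 20, 25, 50, 100.
Check 24^d mod 101 for each divisor in increasing order:
24^1 ≡ 24 (mod 101)
24^2 ≡ 71 (mod 101)
24^4 ≡ 92 (mod 101)
24^5 ≡ 87 (mod 101)
24^10 ≡ 95 (mod 101)
24^20 ≡ 36 (mod 101)
24^25 ≡ 1 (mod 101) ✓
The order of 24 is 25, so the subgroup it generates has 25 elements.
[(Z/101Z)^× : ⟨24⟩] = 100/25 = 4.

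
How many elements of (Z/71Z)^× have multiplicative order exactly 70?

24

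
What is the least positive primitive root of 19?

φ(19) = 19 − 1 = 18 = 2 · 3^2.
Test candidates g = 2, 3, … against the prime factors q ∈ {2, 3} of φ(19): g is a generator iff g^(18/q) ≢ 1 for every such q.
g = 2: 2^9 ≡ 18; 2^6 ≡ 7 — none is 1, so 2 is a primitive root.
So 2 is the smallest generator of (Z/19Z)^×.

2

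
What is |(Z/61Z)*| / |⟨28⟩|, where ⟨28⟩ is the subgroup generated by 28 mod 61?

3

ord(28) | φ(61) = 61 − 1 = 60 = 2^2 · 3 · 5.
Divisors of 60: 1, 2, 3, 4, 5, 6, 10, 12, 15, 20, 30, 60.
Evaluate successive powers at the divisors of 60:
28^1 ≡ 28
28^2 ≡ 52
28^3 ≡ 53
28^4 ≡ 20
28^5 ≡ 11
28^6 ≡ 3
28^10 ≡ 60
28^12 ≡ 9
28^15 ≡ 50
28^20 ≡ 1
So ord_61(28) = 20, hence |⟨28⟩| = 20.
Index = |(Z/61Z)^×| / |⟨28⟩| = 60 / 20 = 3.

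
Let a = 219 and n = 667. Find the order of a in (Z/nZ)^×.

By Lagrange's theorem, ord_667(219) divides φ(667) = φ(23·29) = (23−1)·(29−1) = 22·28 = 616 = 2^3 · 7 · 11.
Divisors of 616: 1, 2, 4, 7, 8, 11, 14, 22, 28, 44, 56, 77, 88, 154, 308, 616.
Evaluate successive powers at the divisors of 616:
219^1 ≡ 219 (mod 667)
219^2 ≡ 604 (mod 667)
219^4 ≡ 634 (mod 667)
219^7 ≡ 407 (mod 667)
219^8 ≡ 422 (mod 667)
219^11 ≡ 576 (mod 667)
219^14 ≡ 233 (mod 667)
219^22 ≡ 277 (mod 667)
219^28 ≡ 262 (mod 667)
219^44 ≡ 24 (mod 667)
219^56 ≡ 610 (mod 667)
219^77 ≡ 1 (mod 667) ✓
The smallest such exponent is 77, so the order of 219 is 77.

77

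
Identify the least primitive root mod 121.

φ(121) = φ(11^2) = 11·(11−1) = 110 = 2 · 5 · 11.
Test candidates g = 2, 3, … against the prime factors q ∈ {2, 5, 11} of φ(121): g is a generator iff g^(110/q) ≢ 1 for every such q.
g = 2: 2^55 ≡ 120; 2^22 ≡ 81; 2^10 ≡ 56 — none is 1, so 2 is a primitive root.
So 2 is the smallest generator of (Z/121Z)^×.

2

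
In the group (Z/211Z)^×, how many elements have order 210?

φ(211) = 211 − 1 = 210 = 2 · 3 · 5 · 7.
(Z/211Z)^× is cyclic (|G| = 210); a cyclic group of order m has exactly φ(d) elements of each order d | m, and none otherwise.
210 = 2 · 3 · 5 · 7 divides 210, and φ(210) = 48.

48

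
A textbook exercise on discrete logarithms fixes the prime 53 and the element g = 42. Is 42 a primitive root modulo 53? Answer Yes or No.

φ(53) = 53 − 1 = 52 = 2^2 · 13.
It suffices to check that the order of 42 is not a proper divisor of 52: compute 42^(52/q) for q ∈ {2, 13}.
42^26 ≡ 1 (mod 53)  [q = 2: ≡ 1 ✗]
42^4 ≡ 13 (mod 53)  [q = 13: ≢ 1 ✓]
The check at q = 2 fails, so 42 generates a proper subgroup.

No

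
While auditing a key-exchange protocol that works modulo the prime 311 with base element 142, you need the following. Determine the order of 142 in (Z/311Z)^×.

By Lagrange's theorem, ord_311(142) divides φ(311) = 311 − 1 = 310 = 2 · 5 · 31.
Divisors of 310: 1, 2, 5, 10, 31, 62, 155, 310.
Check 142^d mod 311 for each divisor in increasing order:
142^1 ≡ 142
142^2 ≡ 260
142^5 ≡ 185
142^10 ≡ 15
142^31 ≡ 310
142^62 ≡ 1
So ord_311(142) = 62.

62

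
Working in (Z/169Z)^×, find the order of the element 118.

The order of 118 must divide φ(169) = φ(13^2) = 13·(13−1) = 156 = 2^2 · 3 · 13.
Divisors of 156: 1, 2, 3, 4, 6, 12, 13, 26, 39, 52, 78, 156.
Compute 118^d (mod 169) for the divisors d until we hit 1:
118^1 ≡ 118 (mod 169)
118^2 ≡ 66 (mod 169)
118^3 ≡ 14 (mod 169)
118^4 ≡ 131 (mod 169)
118^6 ≡ 27 (mod 169)
118^12 ≡ 53 (mod 169)
118^13 ≡ 1 (mod 169) ✓
Hence ord(118) = 13.

13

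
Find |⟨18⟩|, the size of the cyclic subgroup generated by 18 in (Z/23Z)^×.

By Lagrange's theorem, ord_23(18) divides φ(23) = 23 − 1 = 22 = 2 · 11.
Divisors of 22: 1, 2, 11, 22.
Evaluate successive powers at the divisors of 22:
18^1 ≡ 18
18^2 ≡ 2
18^11 ≡ 1
Hence ord(18) = 11.

11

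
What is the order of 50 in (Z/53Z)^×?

The order of 50 must divide φ(53) = 53 − 1 = 52 = 2^2 · 13.
Divisors of 52: 1, 2, 4, 13, 26, 52.
Compute 50^d (mod 53) for the divisors d until we hit 1:
50^1 ≡ 50 (mod 53)
50^2 ≡ 9 (mod 53)
50^4 ≡ 28 (mod 53)
50^13 ≡ 23 (mod 53)
50^26 ≡ 52 (mod 53)
50^52 ≡ 1 (mod 53) ✓
The smallest such exponent is 52, so the order of 50 is 52.

52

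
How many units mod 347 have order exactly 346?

172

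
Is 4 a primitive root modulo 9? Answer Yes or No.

φ(9) = φ(3^2) = 3·(3−1) = 6 = 2 · 3.
4 is a primitive root mod 9 iff 4^(φ(9)/q) ≢ 1 for every prime q | φ(9), i.e. q ∈ {2, 3}.
4^3 ≡ 1 (mod 9)  [q = 2: ≡ 1 ✗]
4^2 ≡ 7 (mod 9)  [q = 3: ≢ 1 ✓]
Since 4^3 ≡ 1, the order of 4 divides 3 < 6, so 4 is not a primitive root.

No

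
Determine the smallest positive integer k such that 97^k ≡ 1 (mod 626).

52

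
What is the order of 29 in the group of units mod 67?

3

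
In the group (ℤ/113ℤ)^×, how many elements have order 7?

φ(113) = 113 − 1 = 112 = 2^4 · 7.
In a cyclic group of order 112, there are φ(d) elements of order d for each divisor d of 112, and zero for non-divisors.
7 | 112, and φ(7) = 7 − 1 = 6.

6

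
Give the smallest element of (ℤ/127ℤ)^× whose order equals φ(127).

3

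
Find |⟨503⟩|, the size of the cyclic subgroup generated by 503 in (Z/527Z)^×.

240

By Lagrange's theorem, ord_527(503) divides φ(527) = φ(17·31) = (17−1)·(31−1) = 16·30 = 480 = 2^5 · 3 · 5.
Divisors of 480: 1, 2, 3, 4, 5, 6, 8, 10, 12, 15, 16, 20, 24, 30, 32, 40, 48, 60, 80, 96, 120, 160, 240, 480.
Evaluate successive powers at the divisors of 480:
503^1 ≡ 503 (mod 527)
503^2 ≡ 49 (mod 527)
503^3 ≡ 405 (mod 527)
503^4 ≡ 293 (mod 527)
503^5 ≡ 346 (mod 527)
503^6 ≡ 128 (mod 527)
503^8 ≡ 475 (mod 527)
503^10 ≡ 87 (mod 527)
503^12 ≡ 47 (mod 527)
503^15 ≡ 63 (mod 527)
503^16 ≡ 69 (mod 527)
503^20 ≡ 191 (mod 527)
503^24 ≡ 101 (mod 527)
503^30 ≡ 280 (mod 527)
503^32 ≡ 18 (mod 527)
503^40 ≡ 118 (mod 527)
503^48 ≡ 188 (mod 527)
503^60 ≡ 404 (mod 527)
503^80 ≡ 222 (mod 527)
503^96 ≡ 35 (mod 527)
503^120 ≡ 373 (mod 527)
503^160 ≡ 273 (mod 527)
503^240 ≡ 1 (mod 527) ✓
Hence ord(503) = 240.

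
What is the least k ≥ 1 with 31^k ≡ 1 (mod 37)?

The order of 31 must divide φ(37) = 37 − 1 = 36 = 2^2 · 3^2.
Divisors of 36: 1, 2, 3, 4, 6, 9, 12, 18, 36.
Evaluate successive powers at the divisors of 36:
31^1 ≡ 31 (mod 37)
31^2 ≡ 36 (mod 37)
31^3 ≡ 6 (mod 37)
31^4 ≡ 1 (mod 37) ✓
The smallest such exponent is 4, so the order of 31 is 4.

4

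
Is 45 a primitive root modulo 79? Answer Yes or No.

No

φ(79) = 79 − 1 = 78 = 2 · 3 · 13.
It suffices to check that the order of 45 is not a proper divisor of 78: compute 45^(78/q) for q ∈ {2, 3, 13}.
45^39 ≡ 1 (mod 79)  [q = 2: ≡ 1 ✗]
45^26 ≡ 23 (mod 79)  [q = 3: ≢ 1 ✓]
45^6 ≡ 22 (mod 79)  [q = 13: ≢ 1 ✓]
Since 45^39 ≡ 1, the order of 45 divides 39 < 78, so 45 is not a primitive root.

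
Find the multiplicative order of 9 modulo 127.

By Lagrange's theorem, ord_127(9) divides φ(127) = 127 − 1 = 126 = 2 · 3^2 · 7.
Divisors of 126: 1, 2, 3, 6, 7, 9, 14, 18, 21, 42, 63, 126.
Compute 9^d (mod 127) for the divisors d until we hit 1:
9^1 ≡ 9
9^2 ≡ 81
9^3 ≡ 94
9^6 ≡ 73
9^7 ≡ 22
9^9 ≡ 4
9^14 ≡ 103
9^18 ≡ 16
9^21 ≡ 107
9^42 ≡ 19
9^63 ≡ 1
Therefore the multiplicative order of 9 modulo 127 is 63.

63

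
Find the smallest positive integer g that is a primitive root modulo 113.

3

φ(113) = 113 − 1 = 112 = 2^4 · 7.
g is a primitive root iff g^(112/q) ≢ 1 (mod 113) for each prime q ∈ {2, 7}.
g = 2: 2^56 ≡ 1 — hits 1, so not a primitive root.
g = 3: 3^56 ≡ 112; 3^16 ≡ 49 — none is 1, so 3 is a primitive root.
So 3 is the smallest generator of (Z/113Z)^×.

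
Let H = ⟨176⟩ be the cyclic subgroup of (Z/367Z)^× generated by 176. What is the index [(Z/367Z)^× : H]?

ord(176) | φ(367) = 367 − 1 = 366 = 2 · 3 · 61.
Divisors of 366: 1, 2, 3, 6, 61, 122, 183, 366.
Compute 176^d (mod 367) for the divisors d until we hit 1:
176^1 ≡ 176 (mod 367)
176^2 ≡ 148 (mod 367)
176^3 ≡ 358 (mod 367)
176^6 ≡ 81 (mod 367)
176^61 ≡ 84 (mod 367)
176^122 ≡ 83 (mod 367)
176^183 ≡ 366 (mod 367)
176^366 ≡ 1 (mod 367) ✓
So ord_367(176) = 366, hence |⟨176⟩| = 366.
[(Z/367Z)^× : ⟨176⟩] = 366/366 = 1.

1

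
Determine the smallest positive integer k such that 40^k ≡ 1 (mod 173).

86

ord(40) | φ(173) = 173 − 1 = 172 = 2^2 · 43.
Divisors of 172: 1, 2, 4, 43, 86, 172.
Evaluate successive powers at the divisors of 172:
40^1 ≡ 40
40^2 ≡ 43
40^4 ≡ 119
40^43 ≡ 172
40^86 ≡ 1
Hence ord(40) = 86.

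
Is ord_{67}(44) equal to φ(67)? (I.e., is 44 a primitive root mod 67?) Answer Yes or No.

Yes

φ(67) = 67 − 1 = 66 = 2 · 3 · 11.
An element g generates (Z/67Z)^× iff g^(66/q) ≢ 1 (mod 67) for each prime q ∈ {2, 3, 11}.
44^33 ≡ 66 (mod 67)  [q = 2: ≢ 1 ✓]
44^22 ≡ 37 (mod 67)  [q = 3: ≢ 1 ✓]
44^6 ≡ 59 (mod 67)  [q = 11: ≢ 1 ✓]
Every test exponent gives a nontrivial residue, hence 44 generates the full group.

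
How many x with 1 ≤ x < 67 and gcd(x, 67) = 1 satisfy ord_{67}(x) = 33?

20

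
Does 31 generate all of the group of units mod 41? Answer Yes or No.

φ(41) = 41 − 1 = 40 = 2^3 · 5.
It suffices to check that the order of 31 is not a proper divisor of 40: compute 31^(40/q) for q ∈ {2, 5}.
31^20 ≡ 1 (mod 41)  [q = 2: ≡ 1 ✗]
31^8 ≡ 16 (mod 41)  [q = 5: ≢ 1 ✓]
The check at q = 2 fails, so 31 generates a proper subgroup.

No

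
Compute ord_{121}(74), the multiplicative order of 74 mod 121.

110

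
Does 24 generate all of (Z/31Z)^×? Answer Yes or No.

Yes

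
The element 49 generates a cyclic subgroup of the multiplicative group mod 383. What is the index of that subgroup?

Since 49 ∈ (Z/383Z)^×, its order divides φ(383) = 383 − 1 = 382 = 2 · 191.
Divisors of 382: 1, 2, 191, 382.
Test each divisor d:
49^1 ≡ 49 (mod 383)
49^2 ≡ 103 (mod 383)
49^191 ≡ 1 (mod 383) ✓
So ord_383(49) = 191, hence |⟨49⟩| = 191.
Index = |(Z/383Z)^×| / |⟨49⟩| = 382 / 191 = 2.

2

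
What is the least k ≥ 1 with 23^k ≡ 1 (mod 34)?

16

The order of 23 must divide φ(34) = φ(2)·φ(17) = 1·16 = 16 = 2^4.
Divisors of 16: 1, 2, 4, 8, 16.
Compute 23^d (mod 34) for the divisors d until we hit 1:
23^1 ≡ 23
23^2 ≡ 19
23^4 ≡ 21
23^8 ≡ 33
23^16 ≡ 1
Hence ord(23) = 16.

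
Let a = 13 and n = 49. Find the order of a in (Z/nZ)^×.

14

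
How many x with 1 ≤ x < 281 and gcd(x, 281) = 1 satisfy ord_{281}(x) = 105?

φ(281) = 281 − 1 = 280 = 2^3 · 5 · 7.
(Z/281Z)^× is cyclic (|G| = 280); a cyclic group of order m has exactly φ(d) elements of each order d | m, and none otherwise.
Here 280 is not a multiple of 105, so there are no elements of order 105.

0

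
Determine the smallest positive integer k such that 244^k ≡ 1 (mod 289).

272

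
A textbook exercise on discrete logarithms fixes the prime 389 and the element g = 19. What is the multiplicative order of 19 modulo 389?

ord(19) | φ(389) = 389 − 1 = 388 = 2^2 · 97.
Divisors of 388: 1, 2, 4, 97, 194, 388.
Check 19^d mod 389 for each divisor in increasing order:
19^1 ≡ 19 (mod 389)
19^2 ≡ 361 (mod 389)
19^4 ≡ 6 (mod 389)
19^97 ≡ 388 (mod 389)
19^194 ≡ 1 (mod 389) ✓
So ord_389(19) = 194.

194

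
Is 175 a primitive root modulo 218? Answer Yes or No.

No

φ(218) = φ(2)·φ(109) = 1·108 = 108 = 2^2 · 3^3.
Test 175^(108/q) mod 218 for each prime factor q of 108:
175^54 ≡ 1 (mod 218)  [q = 2: ≡ 1 ✗]
175^36 ≡ 1 (mod 218)  [q = 3: ≡ 1 ✗]
175^54 ≡ 1 shows ord(175) | 54, strictly less than φ(218); not a primitive root.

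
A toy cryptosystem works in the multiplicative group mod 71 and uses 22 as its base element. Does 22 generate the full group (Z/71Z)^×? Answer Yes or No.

Yes

φ(71) = 71 − 1 = 70 = 2 · 5 · 7.
Test 22^(70/q) mod 71 for each prime factor q of 70:
22^35 ≡ 70 (mod 71)  [q = 2: ≢ 1 ✓]
22^14 ≡ 5 (mod 71)  [q = 5: ≢ 1 ✓]
22^10 ≡ 37 (mod 71)  [q = 7: ≢ 1 ✓]
All checks pass, so 22 has order 70 and is a primitive root modulo 71.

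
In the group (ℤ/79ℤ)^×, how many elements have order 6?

2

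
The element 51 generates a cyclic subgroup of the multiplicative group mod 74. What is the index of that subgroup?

3

By Lagrange's theorem, ord_74(51) divides φ(74) = φ(2)·φ(37) = 1·36 = 36 = 2^2 · 3^2.
Divisors of 36: 1, 2, 3, 4, 6, 9, 12, 18, 36.
Compute 51^d (mod 74) for the divisors d until we hit 1:
51^1 ≡ 51
51^2 ≡ 11
51^3 ≡ 43
51^4 ≡ 47
51^6 ≡ 73
51^9 ≡ 31
51^12 ≡ 1
Thus |⟨51⟩| = ord(51) = 12.
The index is φ(74) / ord(51) = 36 / 12 = 3.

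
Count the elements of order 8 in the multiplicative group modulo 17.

φ(17) = 17 − 1 = 16 = 2^4.
(Z/17Z)^× is cyclic (|G| = 16); a cyclic group of order m has exactly φ(d) elements of each order d | m, and none otherwise.
8 = 2^3 divides 16, and φ(8) = 4.

4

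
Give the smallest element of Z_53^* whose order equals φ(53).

2

φ(53) = 53 − 1 = 52 = 2^2 · 13.
g is a primitive root iff g^(52/q) ≢ 1 (mod 53) for each prime q ∈ {2, 13}.
g = 2: 2^26 ≡ 52; 2^4 ≡ 16 — none is 1, so 2 is a primitive root.
So 2 is the smallest generator of (Z/53Z)^×.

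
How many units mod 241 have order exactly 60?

φ(241) = 241 − 1 = 240 = 2^4 · 3 · 5.
(Z/241Z)^× is cyclic (|G| = 240); a cyclic group of order m has exactly φ(d) elements of each order d | m, and none otherwise.
60 = 2^2 · 3 · 5 divides 240, and φ(60) = 16.

16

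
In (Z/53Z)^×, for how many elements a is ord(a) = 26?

12

φ(53) = 53 − 1 = 52 = 2^2 · 13.
Since (Z/53Z)^× is cyclic of order 52, the number of elements of order d is φ(d) when d | 52 and 0 otherwise.
26 = 2 · 13 divides 52, and φ(26) = 12.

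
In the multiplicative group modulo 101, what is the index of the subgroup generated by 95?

20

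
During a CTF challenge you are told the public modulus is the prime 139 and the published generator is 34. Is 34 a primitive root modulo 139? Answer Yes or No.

No

φ(139) = 139 − 1 = 138 = 2 · 3 · 23.
Test 34^(138/q) mod 139 for each prime factor q of 138:
34^69 ≡ 1 (mod 139)  [q = 2: ≡ 1 ✗]
34^46 ≡ 1 (mod 139)  [q = 3: ≡ 1 ✗]
34^6 ≡ 116 (mod 139)  [q = 23: ≢ 1 ✓]
34^69 ≡ 1 shows ord(34) | 69, strictly less than φ(139); not a primitive root.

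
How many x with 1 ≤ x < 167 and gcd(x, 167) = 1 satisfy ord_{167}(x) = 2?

1

φ(167) = 167 − 1 = 166 = 2 · 83.
(Z/167Z)^× is cyclic (|G| = 166); a cyclic group of order m has exactly φ(d) elements of each order d | m, and none otherwise.
2 | 166, and φ(2) = 2 − 1 = 1.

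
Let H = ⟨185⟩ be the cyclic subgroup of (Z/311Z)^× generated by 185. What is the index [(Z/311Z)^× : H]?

5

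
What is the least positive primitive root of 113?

φ(113) = 113 − 1 = 112 = 2^4 · 7.
Test candidates g = 2, 3, … against the prime factors q ∈ {2, 7} of φ(113): g is a generator iff g^(112/q) ≢ 1 for every such q.
g = 2: 2^56 ≡ 1 — hits 1, so not a primitive root.
g = 3: 3^56 ≡ 112; 3^16 ≡ 49 — none is 1, so 3 is a primitive root.
The smallest primitive root modulo 113 is 3.

3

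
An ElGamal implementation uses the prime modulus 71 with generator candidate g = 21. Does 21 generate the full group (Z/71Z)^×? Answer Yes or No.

Yes

φ(71) = 71 − 1 = 70 = 2 · 5 · 7.
It suffices to check that the order of 21 is not a proper divisor of 70: compute 21^(70/q) for q ∈ {2, 5, 7}.
21^35 ≡ 70 (mod 71)  [q = 2: ≢ 1 ✓]
21^14 ≡ 5 (mod 71)  [q = 5: ≢ 1 ✓]
21^10 ≡ 30 (mod 71)  [q = 7: ≢ 1 ✓]
None equal 1, so ord_71(21) = 70: 21 is a primitive root.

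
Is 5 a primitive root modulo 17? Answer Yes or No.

Yes

φ(17) = 17 − 1 = 16 = 2^4.
Test 5^(16/q) mod 17 for each prime factor q of 16:
5^8 ≡ 16 (mod 17)  [q = 2: ≢ 1 ✓]
Every test exponent gives a nontrivial residue, hence 5 generates the full group.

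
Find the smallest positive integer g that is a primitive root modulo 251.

φ(251) = 251 − 1 = 250 = 2 · 5^3.
g is a primitive root iff g^(250/q) ≢ 1 (mod 251) for each prime q ∈ {2, 5}.
g = 2: 2^125 ≡ 250; 2^50 ≡ 1 — hits 1, so not a primitive root.
g = 3: 3^125 ≡ 1 — hits 1, so not a primitive root.
g = 4: 4^125 ≡ 1 — hits 1, so not a primitive root.
g = 5: 5^125 ≡ 1 — hits 1, so not a primitive root.
g = 6: 6^125 ≡ 250; 6^50 ≡ 219 — none is 1, so 6 is a primitive root.
The smallest primitive root modulo 251 is 6.

6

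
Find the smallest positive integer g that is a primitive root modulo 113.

φ(113) = 113 − 1 = 112 = 2^4 · 7.
Test candidates g = 2, 3, … against the prime factors q ∈ {2, 7} of φ(113): g is a generator iff g^(112/q) ≢ 1 for every such q.
g = 2: 2^56 ≡ 1 — hits 1, so not a primitive root.
g = 3: 3^56 ≡ 112; 3^16 ≡ 49 — none is 1, so 3 is a primitive root.
Hence the least primitive root of 113 is 3.

3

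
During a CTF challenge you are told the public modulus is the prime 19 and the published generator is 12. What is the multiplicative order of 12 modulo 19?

ord(12) | φ(19) = 19 − 1 = 18 = 2 · 3^2.
Divisors of 18: 1, 2, 3, 6, 9, 18.
Check 12^d mod 19 for each divisor in increasing order:
12^1 ≡ 12 (mod 19)
12^2 ≡ 11 (mod 19)
12^3 ≡ 18 (mod 19)
12^6 ≡ 1 (mod 19) ✓
Hence ord(12) = 6.

6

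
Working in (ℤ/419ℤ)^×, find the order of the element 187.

209

Since 187 ∈ (Z/419Z)^×, its order divides φ(419) = 419 − 1 = 418 = 2 · 11 · 19.
Divisors of 418: 1, 2, 11, 19, 22, 38, 209, 418.
Test each divisor d:
187^1 ≡ 187 (mod 419)
187^2 ≡ 192 (mod 419)
187^11 ≡ 60 (mod 419)
187^19 ≡ 69 (mod 419)
187^22 ≡ 248 (mod 419)
187^38 ≡ 152 (mod 419)
187^209 ≡ 1 (mod 419) ✓
Hence ord(187) = 209.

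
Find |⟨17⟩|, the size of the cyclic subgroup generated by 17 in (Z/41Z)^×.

40

Since 17 ∈ (Z/41Z)^×, its order divides φ(41) = 41 − 1 = 40 = 2^3 · 5.
Divisors of 40: 1, 2, 4, 5, 8, 10, 20, 40.
Test each divisor d:
17^1 ≡ 17 (mod 41)
17^2 ≡ 2 (mod 41)
17^4 ≡ 4 (mod 41)
17^5 ≡ 27 (mod 41)
17^8 ≡ 16 (mod 41)
17^10 ≡ 32 (mod 41)
17^20 ≡ 40 (mod 41)
17^40 ≡ 1 (mod 41) ✓
Therefore the multiplicative order of 17 modulo 41 is 40.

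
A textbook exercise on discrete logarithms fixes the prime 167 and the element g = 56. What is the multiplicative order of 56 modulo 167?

The order of 56 must divide φ(167) = 167 − 1 = 166 = 2 · 83.
Divisors of 166: 1, 2, 83, 166.
Compute 56^d (mod 167) for the divisors d until we hit 1:
56^1 ≡ 56 (mod 167)
56^2 ≡ 130 (mod 167)
56^83 ≡ 1 (mod 167) ✓
So ord_167(56) = 83.

83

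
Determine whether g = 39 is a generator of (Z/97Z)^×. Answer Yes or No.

φ(97) = 97 − 1 = 96 = 2^5 · 3.
It suffices to check that the order of 39 is not a proper divisor of 96: compute 39^(96/q) for q ∈ {2, 3}.
39^48 ≡ 96 (mod 97)  [q = 2: ≢ 1 ✓]
39^32 ≡ 61 (mod 97)  [q = 3: ≢ 1 ✓]
None equal 1, so ord_97(39) = 96: 39 is a primitive root.

Yes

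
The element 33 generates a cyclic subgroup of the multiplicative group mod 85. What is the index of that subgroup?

16

Since 33 ∈ (Z/85Z)^×, its order divides φ(85) = φ(5·17) = (5−1)·(17−1) = 4·16 = 64 = 2^6.
Divisors of 64: 1, 2, 4, 8, 16, 32, 64.
Evaluate successive powers at the divisors of 64:
33^1 ≡ 33 (mod 85)
33^2 ≡ 69 (mod 85)
33^4 ≡ 1 (mod 85) ✓
So ord_85(33) = 4, hence |⟨33⟩| = 4.
[(Z/85Z)^× : ⟨33⟩] = 64/4 = 16.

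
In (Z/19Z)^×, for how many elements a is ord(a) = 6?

2

φ(19) = 19 − 1 = 18 = 2 · 3^2.
(Z/19Z)^× is cyclic (|G| = 18); a cyclic group of order m has exactly φ(d) elements of each order d | m, and none otherwise.
6 = 2 · 3 divides 18, and φ(6) = 2.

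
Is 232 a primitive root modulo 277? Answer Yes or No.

Yes

φ(277) = 277 − 1 = 276 = 2^2 · 3 · 23.
232 is a primitive root mod 277 iff 232^(φ(277)/q) ≢ 1 for every prime q | φ(277), i.e. q ∈ {2, 3, 23}.
232^138 ≡ 276 (mod 277)  [q = 2: ≢ 1 ✓]
232^92 ≡ 160 (mod 277)  [q = 3: ≢ 1 ✓]
232^12 ≡ 218 (mod 277)  [q = 23: ≢ 1 ✓]
Every test exponent gives a nontrivial residue, hence 232 generates the full group.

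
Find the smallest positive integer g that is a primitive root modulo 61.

φ(61) = 61 − 1 = 60 = 2^2 · 3 · 5.
g is a primitive root iff g^(60/q) ≢ 1 (mod 61) for each prime q ∈ {2, 3, 5}.
g = 2: 2^30 ≡ 60; 2^20 ≡ 47; 2^12 ≡ 9 — none is 1, so 2 is a primitive root.
The smallest primitive root modulo 61 is 2.

2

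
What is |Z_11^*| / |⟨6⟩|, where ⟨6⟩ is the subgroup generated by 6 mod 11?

1

By Lagrange's theorem, ord_11(6) divides φ(11) = 11 − 1 = 10 = 2 · 5.
Divisors of 10: 1, 2, 5, 10.
Check 6^d mod 11 for each divisor in increasing order:
6^1 ≡ 6 (mod 11)
6^2 ≡ 3 (mod 11)
6^5 ≡ 10 (mod 11)
6^10 ≡ 1 (mod 11) ✓
The order of 6 is 10, so the subgroup it generates has 10 elements.
The index is φ(11) / ord(6) = 10 / 10 = 1.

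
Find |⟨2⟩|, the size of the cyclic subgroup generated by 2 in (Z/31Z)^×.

The order of 2 must divide φ(31) = 31 − 1 = 30 = 2 · 3 · 5.
Divisors of 30: 1, 2, 3, 5, 6, 10, 15, 30.
Evaluate successive powers at the divisors of 30:
2^1 ≡ 2 (mod 31)
2^2 ≡ 4 (mod 31)
2^3 ≡ 8 (mod 31)
2^5 ≡ 1 (mod 31) ✓
Hence ord(2) = 5.

5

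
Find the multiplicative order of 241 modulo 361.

342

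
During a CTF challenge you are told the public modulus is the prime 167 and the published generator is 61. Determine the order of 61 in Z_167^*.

83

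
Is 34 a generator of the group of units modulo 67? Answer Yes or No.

Yes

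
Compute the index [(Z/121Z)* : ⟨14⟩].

2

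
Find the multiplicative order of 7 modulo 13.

Since 7 ∈ (Z/13Z)^×, its order divides φ(13) = 13 − 1 = 12 = 2^2 · 3.
Divisors of 12: 1, 2, 3, 4, 6, 12.
Check 7^d mod 13 for each divisor in increasing order:
7^1 ≡ 7 (mod 13)
7^2 ≡ 10 (mod 13)
7^3 ≡ 5 (mod 13)
7^4 ≡ 9 (mod 13)
7^6 ≡ 12 (mod 13)
7^12 ≡ 1 (mod 13) ✓
Therefore the multiplicative order of 7 modulo 13 is 12.

12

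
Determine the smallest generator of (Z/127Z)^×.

φ(127) = 127 − 1 = 126 = 2 · 3^2 · 7.
Test candidates g = 2, 3, … against the prime factors q ∈ {2, 3, 7} of φ(127): g is a generator iff g^(126/q) ≢ 1 for every such q.
g = 2: 2^63 ≡ 1 — hits 1, so not a primitive root.
g = 3: 3^63 ≡ 126; 3^42 ≡ 107; 3^18 ≡ 4 — none is 1, so 3 is a primitive root.
So 3 is the smallest generator of (Z/127Z)^×.

3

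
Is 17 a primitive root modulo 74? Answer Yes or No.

φ(74) = φ(2)·φ(37) = 1·36 = 36 = 2^2 · 3^2.
It suffices to check that the order of 17 is not a proper divisor of 36: compute 17^(36/q) for q ∈ {2, 3}.
17^18 ≡ 73 (mod 74)  [q = 2: ≢ 1 ✓]
17^12 ≡ 63 (mod 74)  [q = 3: ≢ 1 ✓]
None equal 1, so ord_74(17) = 36: 17 is a primitive root.

Yes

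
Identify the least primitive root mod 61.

2

φ(61) = 61 − 1 = 60 = 2^2 · 3 · 5.
Test candidates g = 2, 3, … against the prime factors q ∈ {2, 3, 5} of φ(61): g is a generator iff g^(60/q) ≢ 1 for every such q.
g = 2: 2^30 ≡ 60; 2^20 ≡ 47; 2^12 ≡ 9 — none is 1, so 2 is a primitive root.
So 2 is the smallest generator of (Z/61Z)^×.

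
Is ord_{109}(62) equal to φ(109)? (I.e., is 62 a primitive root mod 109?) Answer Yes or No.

Yes

φ(109) = 109 − 1 = 108 = 2^2 · 3^3.
An element g generates (Z/109Z)^× iff g^(108/q) ≢ 1 (mod 109) for each prime q ∈ {2, 3}.
62^54 ≡ 108 (mod 109)  [q = 2: ≢ 1 ✓]
62^36 ≡ 45 (mod 109)  [q = 3: ≢ 1 ✓]
Every test exponent gives a nontrivial residue, hence 62 generates the full group.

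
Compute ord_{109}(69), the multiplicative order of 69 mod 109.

108

The order of 69 must divide φ(109) = 109 − 1 = 108 = 2^2 · 3^3.
Divisors of 108: 1, 2, 3, 4, 6, 9, 12, 18, 27, 36, 54, 108.
Compute 69^d (mod 109) for the divisors d until we hit 1:
69^1 ≡ 69 (mod 109)
69^2 ≡ 74 (mod 109)
69^3 ≡ 92 (mod 109)
69^4 ≡ 26 (mod 109)
69^6 ≡ 71 (mod 109)
69^9 ≡ 101 (mod 109)
69^12 ≡ 27 (mod 109)
69^18 ≡ 64 (mod 109)
69^27 ≡ 33 (mod 109)
69^36 ≡ 63 (mod 109)
69^54 ≡ 108 (mod 109)
69^108 ≡ 1 (mod 109) ✓
Hence ord(69) = 108.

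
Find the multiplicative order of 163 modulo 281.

35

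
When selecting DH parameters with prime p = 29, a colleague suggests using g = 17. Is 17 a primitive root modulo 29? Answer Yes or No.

No

φ(29) = 29 − 1 = 28 = 2^2 · 7.
It suffices to check that the order of 17 is not a proper divisor of 28: compute 17^(28/q) for q ∈ {2, 7}.
17^14 ≡ 28 (mod 29)  [q = 2: ≢ 1 ✓]
17^4 ≡ 1 (mod 29)  [q = 7: ≡ 1 ✗]
The check at q = 7 fails, so 17 generates a proper subgroup.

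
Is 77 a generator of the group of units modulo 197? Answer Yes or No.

No

φ(197) = 197 − 1 = 196 = 2^2 · 7^2.
It suffices to check that the order of 77 is not a proper divisor of 196: compute 77^(196/q) for q ∈ {2, 7}.
77^98 ≡ 196 (mod 197)  [q = 2: ≢ 1 ✓]
77^28 ≡ 1 (mod 197)  [q = 7: ≡ 1 ✗]
77^28 ≡ 1 shows ord(77) | 28, strictly less than φ(197); not a primitive root.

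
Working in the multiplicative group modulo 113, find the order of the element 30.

7

Since 30 ∈ (Z/113Z)^×, its order divides φ(113) = 113 − 1 = 112 = 2^4 · 7.
Divisors of 112: 1, 2, 4, 7, 8, 14, 16, 28, 56, 112.
Compute 30^d (mod 113) for the divisors d until we hit 1:
30^1 ≡ 30
30^2 ≡ 109
30^4 ≡ 16
30^7 ≡ 1
So ord_113(30) = 7.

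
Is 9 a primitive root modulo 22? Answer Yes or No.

φ(22) = φ(2)·φ(11) = 1·10 = 10 = 2 · 5.
Test 9^(10/q) mod 22 for each prime factor q of 10:
9^5 ≡ 1 (mod 22)  [q = 2: ≡ 1 ✗]
9^2 ≡ 15 (mod 22)  [q = 5: ≢ 1 ✓]
The check at q = 2 fails, so 9 generates a proper subgroup.

No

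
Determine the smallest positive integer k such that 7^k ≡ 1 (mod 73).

By Lagrange's theorem, ord_73(7) divides φ(73) = 73 − 1 = 72 = 2^3 · 3^2.
Divisors of 72: 1, 2, 3, 4, 6, 8, 9, 12, 18, 24, 36, 72.
Evaluate successive powers at the divisors of 72:
7^1 ≡ 7 (mod 73)
7^2 ≡ 49 (mod 73)
7^3 ≡ 51 (mod 73)
7^4 ≡ 65 (mod 73)
7^6 ≡ 46 (mod 73)
7^8 ≡ 64 (mod 73)
7^9 ≡ 10 (mod 73)
7^12 ≡ 72 (mod 73)
7^18 ≡ 27 (mod 73)
7^24 ≡ 1 (mod 73) ✓
So ord_73(7) = 24.

24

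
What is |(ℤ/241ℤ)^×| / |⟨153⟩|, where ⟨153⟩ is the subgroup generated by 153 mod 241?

5

ord(153) | φ(241) = 241 − 1 = 240 = 2^4 · 3 · 5.
Divisors of 240: 1, 2, 3, 4, 5, 6, 8, 10, 12, 15, 16, 20, 24, 30, 40, 48, 60, 80, 120, 240.
Test each divisor d:
153^1 ≡ 153
153^2 ≡ 32
153^3 ≡ 76
153^4 ≡ 60
153^5 ≡ 22
153^6 ≡ 233
153^8 ≡ 226
153^10 ≡ 2
153^12 ≡ 64
153^15 ≡ 44
153^16 ≡ 225
153^20 ≡ 4
153^24 ≡ 240
153^30 ≡ 8
153^40 ≡ 16
153^48 ≡ 1
Thus |⟨153⟩| = ord(153) = 48.
The index is φ(241) / ord(153) = 240 / 48 = 5.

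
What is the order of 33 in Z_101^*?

50

The order of 33 must divide φ(101) = 101 − 1 = 100 = 2^2 · 5^2.
Divisors of 100: 1, 2, 4, 5, 10, 20, 25, 50, 100.
Test each divisor d:
33^1 ≡ 33
33^2 ≡ 79
33^4 ≡ 80
33^5 ≡ 14
33^10 ≡ 95
33^20 ≡ 36
33^25 ≡ 100
33^50 ≡ 1
Hence ord(33) = 50.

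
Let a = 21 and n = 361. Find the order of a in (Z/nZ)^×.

The order of 21 must divide φ(361) = φ(19^2) = 19·(19−1) = 342 = 2 · 3^2 · 19.
Divisors of 342: 1, 2, 3, 6, 9, 18, 19, 38, 57, 114, 171, 342.
Test each divisor d:
21^1 ≡ 21
21^2 ≡ 80
21^3 ≡ 236
21^6 ≡ 102
21^9 ≡ 246
21^18 ≡ 229
21^19 ≡ 116
21^38 ≡ 99
21^57 ≡ 293
21^114 ≡ 292
21^171 ≡ 360
21^342 ≡ 1
So ord_361(21) = 342.

342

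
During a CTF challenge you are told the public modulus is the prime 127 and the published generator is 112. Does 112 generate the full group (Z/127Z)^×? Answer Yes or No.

φ(127) = 127 − 1 = 126 = 2 · 3^2 · 7.
Test 112^(126/q) mod 127 for each prime factor q of 126:
112^63 ≡ 126 (mod 127)  [q = 2: ≢ 1 ✓]
112^42 ≡ 107 (mod 127)  [q = 3: ≢ 1 ✓]
112^18 ≡ 2 (mod 127)  [q = 7: ≢ 1 ✓]
None equal 1, so ord_127(112) = 126: 112 is a primitive root.

Yes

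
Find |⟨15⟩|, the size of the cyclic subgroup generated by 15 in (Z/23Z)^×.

22

By Lagrange's theorem, ord_23(15) divides φ(23) = 23 − 1 = 22 = 2 · 11.
Divisors of 22: 1, 2, 11, 22.
Test each divisor d:
15^1 ≡ 15
15^2 ≡ 18
15^11 ≡ 22
15^22 ≡ 1
Therefore the multiplicative order of 15 modulo 23 is 22.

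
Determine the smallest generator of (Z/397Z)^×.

5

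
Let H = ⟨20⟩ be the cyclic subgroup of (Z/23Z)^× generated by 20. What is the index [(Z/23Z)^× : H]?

1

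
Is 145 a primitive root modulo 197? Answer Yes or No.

Yes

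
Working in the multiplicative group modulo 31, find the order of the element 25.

The order of 25 must divide φ(31) = 31 − 1 = 30 = 2 · 3 · 5.
Divisors of 30: 1, 2, 3, 5, 6, 10, 15, 30.
Compute 25^d (mod 31) for the divisors d until we hit 1:
25^1 ≡ 25 (mod 31)
25^2 ≡ 5 (mod 31)
25^3 ≡ 1 (mod 31) ✓
Therefore the multiplicative order of 25 modulo 31 is 3.

3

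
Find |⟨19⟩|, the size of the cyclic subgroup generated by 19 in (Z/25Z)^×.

10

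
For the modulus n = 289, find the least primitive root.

3

φ(289) = φ(17^2) = 17·(17−1) = 272 = 2^4 · 17.
g is a primitive root iff g^(272/q) ≢ 1 (mod 289) for each prime q ∈ {2, 17}.
g = 2: 2^136 ≡ 1 — hits 1, so not a primitive root.
g = 3: 3^136 ≡ 288; 3^16 ≡ 171 — none is 1, so 3 is a primitive root.
Hence the least primitive root of 289 is 3.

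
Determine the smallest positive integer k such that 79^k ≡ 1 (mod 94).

By Lagrange's theorem, ord_94(79) divides φ(94) = φ(2)·φ(47) = 1·46 = 46 = 2 · 23.
Divisors of 46: 1, 2, 23, 46.
Compute 79^d (mod 94) for the divisors d until we hit 1:
79^1 ≡ 79
79^2 ≡ 37
79^23 ≡ 1
So ord_94(79) = 23.

23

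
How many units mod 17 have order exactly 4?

2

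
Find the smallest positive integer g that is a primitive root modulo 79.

3

φ(79) = 79 − 1 = 78 = 2 · 3 · 13.
Test candidates g = 2, 3, … against the prime factors q ∈ {2, 3, 13} of φ(79): g is a generator iff g^(78/q) ≢ 1 for every such q.
g = 2: 2^39 ≡ 1 — hits 1, so not a primitive root.
g = 3: 3^39 ≡ 78; 3^26 ≡ 23; 3^6 ≡ 18 — none is 1, so 3 is a primitive root.
Hence the least primitive root of 79 is 3.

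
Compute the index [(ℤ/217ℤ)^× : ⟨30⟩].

30

Since 30 ∈ (Z/217Z)^×, its order divides φ(217) = φ(7·31) = (7−1)·(31−1) = 6·30 = 180 = 2^2 · 3^2 · 5.
Divisors of 180: 1, 2, 3, 4, 5, 6, 9, 10, 12, 15, 18, 20, 30, 36, 45, 60, 90, 180.
Compute 30^d (mod 217) for the divisors d until we hit 1:
30^1 ≡ 30 (mod 217)
30^2 ≡ 32 (mod 217)
30^3 ≡ 92 (mod 217)
30^4 ≡ 156 (mod 217)
30^5 ≡ 123 (mod 217)
30^6 ≡ 1 (mod 217) ✓
Thus |⟨30⟩| = ord(30) = 6.
Index = |(Z/217Z)^×| / |⟨30⟩| = 180 / 6 = 30.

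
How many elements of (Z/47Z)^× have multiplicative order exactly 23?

22

φ(47) = 47 − 1 = 46 = 2 · 23.
(Z/47Z)^× is cyclic (|G| = 46); a cyclic group of order m has exactly φ(d) elements of each order d | m, and none otherwise.
23 | 46, and φ(23) = 23 − 1 = 22.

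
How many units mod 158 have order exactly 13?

12

φ(158) = φ(2)·φ(79) = 1·78 = 78 = 2 · 3 · 13.
Since (Z/158Z)^× is cyclic of order 78, the number of elements of order d is φ(d) when d | 78 and 0 otherwise.
13 | 78, and φ(13) = 13 − 1 = 12.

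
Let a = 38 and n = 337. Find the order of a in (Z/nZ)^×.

Since 38 ∈ (Z/337Z)^×, its order divides φ(337) = 337 − 1 = 336 = 2^4 · 3 · 7.
Divisors of 336: 1, 2, 3, 4, 6, 7, 8, 12, 14, 16, 21, 24, 28, 42, 48, 56, 84, 112, 168, 336.
Test each divisor d:
38^1 ≡ 38 (mod 337)
38^2 ≡ 96 (mod 337)
38^3 ≡ 278 (mod 337)
38^4 ≡ 117 (mod 337)
38^6 ≡ 111 (mod 337)
38^7 ≡ 174 (mod 337)
38^8 ≡ 209 (mod 337)
38^12 ≡ 189 (mod 337)
38^14 ≡ 283 (mod 337)
38^16 ≡ 208 (mod 337)
38^21 ≡ 40 (mod 337)
38^24 ≡ 336 (mod 337)
38^28 ≡ 220 (mod 337)
38^42 ≡ 252 (mod 337)
38^48 ≡ 1 (mod 337) ✓
The smallest such exponent is 48, so the order of 38 is 48.

48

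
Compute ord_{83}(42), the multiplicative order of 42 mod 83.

82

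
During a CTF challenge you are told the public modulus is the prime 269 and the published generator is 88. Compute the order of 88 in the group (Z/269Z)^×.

By Lagrange's theorem, ord_269(88) divides φ(269) = 269 − 1 = 268 = 2^2 · 67.
Divisors of 268: 1, 2, 4, 67, 134, 268.
Evaluate successive powers at the divisors of 268:
88^1 ≡ 88
88^2 ≡ 212
88^4 ≡ 21
88^67 ≡ 187
88^134 ≡ 268
88^268 ≡ 1
Hence ord(88) = 268.

268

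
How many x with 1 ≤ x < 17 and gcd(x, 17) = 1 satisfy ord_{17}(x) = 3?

φ(17) = 17 − 1 = 16 = 2^4.
(Z/17Z)^× is cyclic (|G| = 16); a cyclic group of order m has exactly φ(d) elements of each order d | m, and none otherwise.
Here 16 is not a multiple of 3, so there are no elements of order 3.

0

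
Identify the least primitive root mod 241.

φ(241) = 241 − 1 = 240 = 2^4 · 3 · 5.
g is a primitive root iff g^(240/q) ≢ 1 (mod 241) for each prime q ∈ {2, 3, 5}.
g = 2: 2^120 ≡ 1 — hits 1, so not a primitive root.
g = 3: 3^120 ≡ 1 — hits 1, so not a primitive root.
g = 4: 4^120 ≡ 1 — hits 1, so not a primitive root.
g = 5: 5^120 ≡ 1 — hits 1, so not a primitive root.
g = 6: 6^120 ≡ 1 — hits 1, so not a primitive root.
g = 7: 7^120 ≡ 240; 7^80 ≡ 15; 7^48 ≡ 91 — none is 1, so 7 is a primitive root.
So 7 is the smallest generator of (Z/241Z)^×.

7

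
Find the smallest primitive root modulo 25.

φ(25) = φ(5^2) = 5·(5−1) = 20 = 2^2 · 5.
g is a primitive root iff g^(20/q) ≢ 1 (mod 25) for each prime q ∈ {2, 5}.
g = 2: 2^10 ≡ 24; 2^4 ≡ 16 — none is 1, so 2 is a primitive root.
The smallest primitive root modulo 25 is 2.

2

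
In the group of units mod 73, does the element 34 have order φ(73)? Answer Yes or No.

φ(73) = 73 − 1 = 72 = 2^3 · 3^2.
Test 34^(72/q) mod 73 for each prime factor q of 72:
34^36 ≡ 72 (mod 73)  [q = 2: ≢ 1 ✓]
34^24 ≡ 64 (mod 73)  [q = 3: ≢ 1 ✓]
All checks pass, so 34 has order 72 and is a primitive root modulo 73.

Yes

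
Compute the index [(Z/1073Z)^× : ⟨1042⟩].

By Lagrange's theorem, ord_1073(1042) divides φ(1073) = φ(29·37) = (29−1)·(37−1) = 28·36 = 1008 = 2^4 · 3^2 · 7.
Divisors of 1008: 1, 2, 3, 4, 6, 7, 8, 9, 12, 14, 16, 18, 21, 24, 28, 36, 42, 48, 56, 63, 72, 84, 112, 126, 144, 168, 252, 336, 504, 1008.
Test each divisor d:
1042^1 ≡ 1042
1042^2 ≡ 961
1042^3 ≡ 253
1042^4 ≡ 741
1042^6 ≡ 702
1042^7 ≡ 771
1042^8 ≡ 778
1042^9 ≡ 561
1042^12 ≡ 297
1042^14 ≡ 1072
1042^16 ≡ 112
1042^18 ≡ 332
1042^21 ≡ 302
1042^24 ≡ 223
1042^28 ≡ 1
Thus |⟨1042⟩| = ord(1042) = 28.
Index = |(Z/1073Z)^×| / |⟨1042⟩| = 1008 / 28 = 36.

36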